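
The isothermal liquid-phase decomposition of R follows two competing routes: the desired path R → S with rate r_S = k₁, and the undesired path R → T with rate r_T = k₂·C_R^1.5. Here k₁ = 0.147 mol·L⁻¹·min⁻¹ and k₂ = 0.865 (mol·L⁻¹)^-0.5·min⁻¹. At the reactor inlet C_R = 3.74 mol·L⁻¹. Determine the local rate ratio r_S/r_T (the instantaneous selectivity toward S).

S_{S/T} = r_S/r_T = (k₁)/(k₂·C_R^1.5) = (k₁/k₂)·C_R^-1.5.
= (0.147) / (0.865×3.740^1.5) = 0.1470/6.256 = 0.0235.

0.0235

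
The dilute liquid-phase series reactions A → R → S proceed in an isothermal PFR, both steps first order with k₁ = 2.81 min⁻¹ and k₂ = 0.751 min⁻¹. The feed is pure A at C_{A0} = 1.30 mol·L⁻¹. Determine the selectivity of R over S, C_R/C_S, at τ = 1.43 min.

The intermediate concentration in a first-order A→B→C sequence is C_R = k₁C_{A0}(e^(−k₁τ) − e^(−k₂τ))/(k₂−k₁).
e^(−k₁τ) = e^(−2.81×1.43) = e^(−4.018) = 0.01798; e^(−k₂τ) = e^(−1.074) = 0.3417.
C_R = 2.81×1.30/(0.751−2.81) × (0.01798−0.3417) = (-1.774)×(-0.3237) = 0.5743 mol·L⁻¹.
C_A = C_{A0}e^(−k₁τ) = 0.02338 mol·L⁻¹, so C_S = C_{A0}−C_A−C_R = 0.7024 mol·L⁻¹; C_R/C_S = 0.818.

0.818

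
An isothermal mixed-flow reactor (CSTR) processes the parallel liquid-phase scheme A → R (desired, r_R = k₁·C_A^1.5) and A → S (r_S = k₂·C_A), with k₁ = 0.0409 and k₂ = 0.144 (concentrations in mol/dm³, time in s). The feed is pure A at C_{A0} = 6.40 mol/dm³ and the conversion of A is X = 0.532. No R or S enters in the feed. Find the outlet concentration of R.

1.12 mol/dm³

Exit C_A = C_{A0}(1−X) = 6.40×0.468 = 2.995 mol/dm³.
A CSTR operates uniformly at the exit composition, giving r_R = 0.2120 and r_S = 0.4313 (each k·C_A^n at C_A = 2.995).
Fraction of consumed A going to R: r_R/(r_R+r_S) = 0.3296.
C_R = 0.3296·C_{A0}·X = 0.3296×6.40×0.532 = 1.12 mol/dm³.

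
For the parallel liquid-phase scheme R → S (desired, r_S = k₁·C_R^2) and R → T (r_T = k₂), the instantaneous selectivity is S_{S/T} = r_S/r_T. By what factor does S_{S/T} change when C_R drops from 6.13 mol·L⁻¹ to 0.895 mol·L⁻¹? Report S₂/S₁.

0.0213

S_{S/T} = (k₁/k₂)·C_R^2, so S₂/S₁ = (C_{R,2}/C_{R,1})^2.
= (0.895/6.13)^2 = (0.1460)^2 = 0.0213.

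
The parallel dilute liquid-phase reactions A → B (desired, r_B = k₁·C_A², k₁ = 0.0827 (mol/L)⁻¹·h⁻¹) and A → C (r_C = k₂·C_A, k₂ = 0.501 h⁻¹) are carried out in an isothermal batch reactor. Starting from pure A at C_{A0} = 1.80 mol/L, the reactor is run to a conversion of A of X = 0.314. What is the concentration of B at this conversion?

C_A = C_{A0}(1−X) = 1.235 mol/L.
Along a PFR/batch, dC_C/dC_A = −r_C/(r_B+r_C) = −k₂/(k₂+k₁·C_A).
Integrating from C_{A0} to C_A: C_C = (0.501/0.0827)·ln[(0.501+0.0827·1.80)/(0.501+0.0827·1.23)] = 6.058·ln(0.6499/0.6031) = 0.4522 mol/L.
Then C_B = (C_{A0}−C_A) − C_C = 0.5652 − 0.4522 = 0.1130 mol/L.

0.113 mol/L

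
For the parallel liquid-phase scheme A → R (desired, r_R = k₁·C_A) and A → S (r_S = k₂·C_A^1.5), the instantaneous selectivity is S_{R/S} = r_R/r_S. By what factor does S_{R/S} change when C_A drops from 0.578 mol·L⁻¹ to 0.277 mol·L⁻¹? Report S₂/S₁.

S_{R/S} = (k₁/k₂)·C_A^-0.5, so S₂/S₁ = (C_{A,2}/C_{A,1})^-0.5.
= (0.277/0.578)^(-0.5) = (0.4792)^(-0.5) = 1.44.
Selectivity toward R rises as C_A falls — low-concentration operation is favoured.

1.44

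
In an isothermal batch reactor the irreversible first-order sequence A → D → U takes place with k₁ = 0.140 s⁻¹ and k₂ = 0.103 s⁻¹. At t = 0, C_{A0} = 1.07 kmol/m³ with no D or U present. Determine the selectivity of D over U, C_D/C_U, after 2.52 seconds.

For first-order series with pure A initially, C_D(t) = k₁C_{A0}/(k₂−k₁)·(e^(−k₁t) − e^(−k₂t)).
e^(−k₁t) = e^(−0.140×2.52) = e^(−0.3528) = 0.7027; e^(−k₂t) = e^(−0.2596) = 0.7714.
C_D = 0.140×1.07/(0.103−0.140) × (0.7027−0.7714) = (-4.049)×(-0.06867) = 0.2780 kmol/m³.
C_A = C_{A0}e^(−k₁t) = 0.7519 kmol/m³, so C_U = C_{A0}−C_A−C_D = 0.04006 kmol/m³; C_D/C_U = 6.94.

6.94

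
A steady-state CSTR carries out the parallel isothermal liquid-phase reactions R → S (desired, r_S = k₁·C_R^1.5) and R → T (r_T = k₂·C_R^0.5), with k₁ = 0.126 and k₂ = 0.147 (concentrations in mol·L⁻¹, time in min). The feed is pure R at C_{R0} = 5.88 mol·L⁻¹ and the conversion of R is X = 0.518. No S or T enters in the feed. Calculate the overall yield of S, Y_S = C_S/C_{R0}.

0.367

Exit C_R = C_{R0}(1−X) = 5.88×0.482 = 2.834 mol·L⁻¹.
A CSTR operates uniformly at the exit composition, giving r_S = 0.6012 and r_T = 0.2475 (each k·C_R^n at C_R = 2.834).
Fraction of consumed R going to S: r_S/(r_S+r_T) = 0.7084.
C_S = 0.7084·C_{R0}·X = 0.7084×5.88×0.518 = 2.16 mol·L⁻¹; Y_S = C_S/C_{R0} = 0.367.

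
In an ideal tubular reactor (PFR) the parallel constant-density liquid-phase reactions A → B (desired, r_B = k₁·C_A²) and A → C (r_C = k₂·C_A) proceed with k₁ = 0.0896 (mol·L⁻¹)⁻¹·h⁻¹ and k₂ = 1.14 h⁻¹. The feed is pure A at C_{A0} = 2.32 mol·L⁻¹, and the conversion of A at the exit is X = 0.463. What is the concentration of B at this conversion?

C_A = C_{A0}(1−X) = 1.246 mol·L⁻¹.
Along a PFR/batch, dC_C/dC_A = −r_C/(r_B+r_C) = −k₂/(k₂+k₁·C_A).
Integrating from C_{A0} to C_A: C_C = (1.14/0.0896)·ln[(1.14+0.0896·2.32)/(1.14+0.0896·1.25)] = 12.72·ln(1.348/1.252) = 0.9426 mol·L⁻¹.
Then C_B = (C_{A0}−C_A) − C_C = 1.074 − 0.9426 = 0.1316 mol·L⁻¹.

0.132 mol·L⁻¹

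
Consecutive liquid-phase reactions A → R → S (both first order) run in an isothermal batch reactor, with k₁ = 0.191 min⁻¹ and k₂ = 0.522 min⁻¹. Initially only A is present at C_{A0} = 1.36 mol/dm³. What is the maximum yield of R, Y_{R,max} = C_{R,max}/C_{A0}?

At the optimum, C_{R,max}/C_{A0} = (k₁/k₂)^[k₂/(k₂−k₁)].
= (0.191/0.522)^(0.522/(0.522−0.191)) = (0.3659)^(1.577) = 0.2048.

0.205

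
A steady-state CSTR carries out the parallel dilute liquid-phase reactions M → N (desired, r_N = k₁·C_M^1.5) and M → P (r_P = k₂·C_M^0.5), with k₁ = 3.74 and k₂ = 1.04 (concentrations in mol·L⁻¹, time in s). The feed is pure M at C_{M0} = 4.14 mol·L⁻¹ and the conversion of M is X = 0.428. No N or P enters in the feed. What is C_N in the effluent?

1.59 mol·L⁻¹

Exit C_M = C_{M0}(1−X) = 4.14×0.572 = 2.368 mol·L⁻¹.
Rates in a CSTR are evaluated at the outlet concentration: r_N = 3.74×2.368^1.5 = 13.63, r_P = 1.04×2.368^0.5 = 1.600.
Fraction of consumed M going to N: r_N/(r_N+r_P) = 0.8949.
C_N = 0.8949·C_{M0}·X = 0.8949×4.14×0.428 = 1.59 mol·L⁻¹.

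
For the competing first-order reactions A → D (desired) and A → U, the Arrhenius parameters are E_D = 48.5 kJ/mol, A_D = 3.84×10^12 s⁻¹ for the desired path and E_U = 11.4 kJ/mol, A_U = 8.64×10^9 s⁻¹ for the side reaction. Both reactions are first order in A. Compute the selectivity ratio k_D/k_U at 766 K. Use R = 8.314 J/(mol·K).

With equal orders, S_{D/U} = k_D/k_U = (A_D/A_U)·exp[(E_U−E_D)/(RT)].
(E_U−E_D)/(RT) = (11.4−48.5)×10³/(8.314×766) = -37100/6369 = -5.826.
k_D/k_U = (3.84×10^12/8.64×10^9)·exp(-5.826) = 444.4 × 0.002951 = 1.31.

1.31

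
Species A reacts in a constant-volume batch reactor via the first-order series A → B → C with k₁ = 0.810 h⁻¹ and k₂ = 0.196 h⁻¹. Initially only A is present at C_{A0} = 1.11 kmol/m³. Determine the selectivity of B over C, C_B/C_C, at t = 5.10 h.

The intermediate concentration in a first-order A→B→C sequence is C_B = k₁C_{A0}(e^(−k₁t) − e^(−k₂t))/(k₂−k₁).
e^(−k₁t) = e^(−0.810×5.10) = e^(−4.131) = 0.01607; e^(−k₂t) = e^(−0.9996) = 0.3680.
C_B = 0.810×1.11/(0.196−0.810) × (0.01607−0.3680) = (-1.464)×(-0.3520) = 0.5154 kmol/m³.
C_A = C_{A0}e^(−k₁t) = 0.01783 kmol/m³, so C_C = C_{A0}−C_A−C_B = 0.5768 kmol/m³; C_B/C_C = 0.894.

0.894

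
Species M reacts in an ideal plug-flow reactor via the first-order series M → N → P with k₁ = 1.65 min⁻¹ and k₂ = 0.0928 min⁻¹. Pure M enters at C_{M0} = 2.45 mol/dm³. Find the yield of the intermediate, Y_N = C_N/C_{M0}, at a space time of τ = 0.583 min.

For first-order series with pure M initially, C_N(τ) = k₁C_{M0}/(k₂−k₁)·(e^(−k₁τ) − e^(−k₂τ)).
e^(−k₁τ) = e^(−1.65×0.583) = e^(−0.9619) = 0.3821; e^(−k₂τ) = e^(−0.05410) = 0.9473.
C_N = 1.65×2.45/(0.0928−1.65) × (0.3821−0.9473) = (-2.596)×(-0.5652) = 1.467 mol/dm³.
Y_N = C_N/C_{M0} = 1.467/2.45 = 0.599.

0.599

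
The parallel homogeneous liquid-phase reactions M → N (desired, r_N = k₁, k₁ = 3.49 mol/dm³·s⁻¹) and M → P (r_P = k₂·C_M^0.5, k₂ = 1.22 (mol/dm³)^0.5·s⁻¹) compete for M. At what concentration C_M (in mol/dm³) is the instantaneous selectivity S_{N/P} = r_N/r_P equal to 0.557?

S_{N/P} = (k₁/k₂)·C_M^-0.5 ⇒ C_M = (S·k₂/k₁)^(-2).
= (0.557×1.22/3.49)^(-2) = (0.1947)^(-2) = 26.4 mol/dm³.

26.4 mol/dm³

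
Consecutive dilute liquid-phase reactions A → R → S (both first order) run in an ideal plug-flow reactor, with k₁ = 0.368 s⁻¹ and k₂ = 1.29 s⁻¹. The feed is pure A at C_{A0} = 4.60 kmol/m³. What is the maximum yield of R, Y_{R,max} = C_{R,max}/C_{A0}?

0.173

At the optimum, C_{R,max}/C_{A0} = (k₁/k₂)^[k₂/(k₂−k₁)].
= (0.368/1.29)^(1.29/(1.29−0.368)) = (0.2853)^(1.399) = 0.1729.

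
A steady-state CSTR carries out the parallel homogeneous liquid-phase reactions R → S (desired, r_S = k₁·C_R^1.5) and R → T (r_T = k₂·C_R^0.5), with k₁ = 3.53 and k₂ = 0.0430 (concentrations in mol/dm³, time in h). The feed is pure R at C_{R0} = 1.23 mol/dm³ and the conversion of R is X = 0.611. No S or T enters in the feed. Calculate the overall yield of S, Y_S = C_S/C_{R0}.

Exit C_R = C_{R0}(1−X) = 1.23×0.389 = 0.4785 mol/dm³.
In a CSTR the entire volume is at exit conditions, so r_S = 3.53×0.4785^1.5 = 1.168 and r_T = 0.0430×0.4785^0.5 = 0.02974.
Fraction of consumed R going to S: r_S/(r_S+r_T) = 0.9752.
C_S = 0.9752·C_{R0}·X = 0.9752×1.23×0.611 = 0.733 mol/dm³; Y_S = C_S/C_{R0} = 0.596.

0.596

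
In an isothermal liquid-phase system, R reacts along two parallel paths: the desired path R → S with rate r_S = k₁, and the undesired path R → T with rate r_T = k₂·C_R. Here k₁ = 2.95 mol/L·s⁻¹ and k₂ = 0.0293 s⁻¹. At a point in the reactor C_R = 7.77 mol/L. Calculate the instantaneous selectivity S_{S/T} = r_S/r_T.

S_{S/T} = r_S/r_T = (k₁)/(k₂·C_R) = (k₁/k₂)·C_R⁻¹.
= (2.95) / (0.0293×7.770) = 2.950/0.2277 = 13.0.
The undesired path is higher order in R, so low C_R (CSTR or dilute feed) favours S.

13.0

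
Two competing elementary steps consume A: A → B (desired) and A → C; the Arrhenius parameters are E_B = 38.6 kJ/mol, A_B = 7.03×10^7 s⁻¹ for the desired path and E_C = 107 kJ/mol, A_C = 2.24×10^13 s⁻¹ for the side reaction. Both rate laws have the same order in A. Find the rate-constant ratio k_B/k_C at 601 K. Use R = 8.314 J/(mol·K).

Since both paths have the same order in A, the concentration cancels and S_{B/C} = k_B/k_C = (A_B/A_C)·exp[(E_C−E_B)/(RT)].
(E_C−E_B)/(RT) = (107−38.6)×10³/(8.314×601) = 68400/4997 = 13.69.
k_B/k_C = (7.03×10^7/2.24×10^13)·exp(13.69) = 3.138×10^-6 × 8.812×10^5 = 2.77.
Since E_B < E_C, lowering the temperature improves selectivity toward B.

2.77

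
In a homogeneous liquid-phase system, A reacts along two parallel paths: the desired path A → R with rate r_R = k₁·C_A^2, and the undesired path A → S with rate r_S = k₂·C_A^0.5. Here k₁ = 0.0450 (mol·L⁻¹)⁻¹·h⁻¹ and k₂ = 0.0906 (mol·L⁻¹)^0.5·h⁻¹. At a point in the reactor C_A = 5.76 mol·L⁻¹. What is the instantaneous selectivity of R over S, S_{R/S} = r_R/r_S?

S_{R/S} = r_R/r_S = (k₁·C_A^2)/(k₂·C_A^0.5) = (k₁/k₂)·C_A^1.5.
= (0.0450×5.760^2) / (0.0906×5.760^0.5) = 1.493/0.2174 = 6.87.
Since the desired path is higher order in A, keeping C_A high (PFR or concentrated feed) favours R.

6.87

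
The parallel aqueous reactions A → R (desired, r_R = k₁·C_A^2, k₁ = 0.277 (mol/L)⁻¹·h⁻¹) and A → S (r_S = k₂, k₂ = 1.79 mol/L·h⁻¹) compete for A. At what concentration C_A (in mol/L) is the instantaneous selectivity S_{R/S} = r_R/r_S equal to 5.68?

6.06 mol/L

S_{R/S} = (k₁/k₂)·C_A^2 ⇒ C_A = (S·k₂/k₁)^(0.5).
= (5.68×1.79/0.277)^(0.5) = (36.70)^(0.5) = 6.06 mol/L.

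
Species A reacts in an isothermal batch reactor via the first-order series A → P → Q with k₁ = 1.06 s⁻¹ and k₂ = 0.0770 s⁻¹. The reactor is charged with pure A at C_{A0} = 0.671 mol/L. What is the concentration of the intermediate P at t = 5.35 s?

Solving the coupled first-order balances gives C_P(t) = [k₁/(k₂−k₁)]·C_{A0}·(e^(−k₁t) − e^(−k₂t)).
e^(−k₁t) = e^(−1.06×5.35) = e^(−5.671) = 0.003444; e^(−k₂t) = e^(−0.4119) = 0.6624.
C_P = 1.06×0.671/(0.0770−1.06) × (0.003444−0.6624) = (-0.7236)×(-0.6589) = 0.4768 mol/L.

0.477 mol/L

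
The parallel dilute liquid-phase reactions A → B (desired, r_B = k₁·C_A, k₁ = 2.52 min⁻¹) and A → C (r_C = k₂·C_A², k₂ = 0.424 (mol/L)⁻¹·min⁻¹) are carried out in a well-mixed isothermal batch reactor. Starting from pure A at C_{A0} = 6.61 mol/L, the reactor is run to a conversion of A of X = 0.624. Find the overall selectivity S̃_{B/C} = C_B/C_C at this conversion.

1.35

C_A = C_{A0}(1−X) = 2.485 mol/L.
Along a PFR/batch, dC_B/dC_A = −r_B/(r_B+r_C) = −k₁/(k₁+k₂·C_A).
Integrating from C_{A0} to C_A: C_B = (2.52/0.424)·ln[(2.52+0.424·6.61)/(2.52+0.424·2.49)] = 5.943·ln(5.323/3.574) = 2.368 mol/L.
C_C = (C_{A0}−C_A)−C_B = 1.757 mol/L; S̃_{B/C} = 2.368/1.757 = 1.35.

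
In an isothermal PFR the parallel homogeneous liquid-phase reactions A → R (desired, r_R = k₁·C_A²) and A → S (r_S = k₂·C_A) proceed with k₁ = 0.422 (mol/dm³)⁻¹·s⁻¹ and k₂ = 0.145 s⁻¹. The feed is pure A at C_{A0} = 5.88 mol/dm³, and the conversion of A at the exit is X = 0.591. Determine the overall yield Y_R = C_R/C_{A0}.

0.543

C_A = C_{A0}(1−X) = 2.405 mol/dm³.
Along a PFR/batch, dC_S/dC_A = −r_S/(r_R+r_S) = −k₂/(k₂+k₁·C_A).
Integrating from C_{A0} to C_A: C_S = (0.145/0.422)·ln[(0.145+0.422·5.88)/(0.145+0.422·2.40)] = 0.3436·ln(2.626/1.160) = 0.2808 mol/dm³.
Then C_R = (C_{A0}−C_A) − C_S = 3.475 − 0.2808 = 3.194 mol/dm³.
Y_R = C_R/C_{A0} = 3.194/5.88 = 0.543.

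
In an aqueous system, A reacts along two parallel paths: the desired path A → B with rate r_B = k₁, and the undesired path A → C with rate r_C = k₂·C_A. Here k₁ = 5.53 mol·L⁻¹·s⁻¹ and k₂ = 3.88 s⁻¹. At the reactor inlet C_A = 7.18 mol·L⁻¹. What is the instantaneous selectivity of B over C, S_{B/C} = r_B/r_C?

0.199

S_{B/C} = r_B/r_C = (k₁)/(k₂·C_A) = (k₁/k₂)·C_A⁻¹.
= (5.53) / (3.88×7.180) = 5.530/27.86 = 0.199.
The undesired path is higher order in A, so low C_A (CSTR or dilute feed) favours B.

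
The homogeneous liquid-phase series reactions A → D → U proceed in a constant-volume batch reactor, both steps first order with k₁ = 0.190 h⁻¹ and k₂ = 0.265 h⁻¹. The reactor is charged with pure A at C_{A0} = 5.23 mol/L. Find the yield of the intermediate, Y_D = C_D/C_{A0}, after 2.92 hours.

0.286

The intermediate concentration in a first-order A→B→C sequence is C_D = k₁C_{A0}(e^(−k₁t) − e^(−k₂t))/(k₂−k₁).
e^(−k₁t) = e^(−0.190×2.92) = e^(−0.5548) = 0.5742; e^(−k₂t) = e^(−0.7738) = 0.4613.
C_D = 0.190×5.23/(0.265−0.190) × (0.5742−0.4613) = 13.25×0.1129 = 1.496 mol/L.
Y_D = C_D/C_{A0} = 1.496/5.23 = 0.286.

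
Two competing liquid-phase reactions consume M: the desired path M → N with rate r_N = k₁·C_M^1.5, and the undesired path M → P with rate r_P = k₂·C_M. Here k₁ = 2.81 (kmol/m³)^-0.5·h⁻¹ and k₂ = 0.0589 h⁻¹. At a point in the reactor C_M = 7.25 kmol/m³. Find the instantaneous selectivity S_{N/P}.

S_{N/P} = r_N/r_P = (k₁·C_M^1.5)/(k₂·C_M) = (k₁/k₂)·C_M^0.5.
= (2.81×7.250^1.5) / (0.0589×7.250) = 54.85/0.4270 = 128.
Since the desired path is higher order in M, keeping C_M high (PFR or concentrated feed) favours N.

128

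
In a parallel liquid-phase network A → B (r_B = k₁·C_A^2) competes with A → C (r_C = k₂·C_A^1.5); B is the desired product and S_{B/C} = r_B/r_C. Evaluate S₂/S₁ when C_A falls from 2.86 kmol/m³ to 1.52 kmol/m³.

0.729

S_{B/C} = (k₁/k₂)·C_A^0.5, so S₂/S₁ = (C_{A,2}/C_{A,1})^0.5.
= (1.52/2.86)^0.5 = (0.5315)^0.5 = 0.729.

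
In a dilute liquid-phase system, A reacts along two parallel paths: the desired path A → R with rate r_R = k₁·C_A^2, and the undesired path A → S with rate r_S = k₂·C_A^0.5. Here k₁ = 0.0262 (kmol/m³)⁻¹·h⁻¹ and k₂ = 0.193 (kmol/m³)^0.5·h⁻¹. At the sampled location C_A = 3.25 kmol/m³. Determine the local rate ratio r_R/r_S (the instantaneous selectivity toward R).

S_{R/S} = r_R/r_S = (k₁·C_A^2)/(k₂·C_A^0.5) = (k₁/k₂)·C_A^1.5.
= (0.0262×3.250^2) / (0.193×3.250^0.5) = 0.2767/0.3479 = 0.795.

0.795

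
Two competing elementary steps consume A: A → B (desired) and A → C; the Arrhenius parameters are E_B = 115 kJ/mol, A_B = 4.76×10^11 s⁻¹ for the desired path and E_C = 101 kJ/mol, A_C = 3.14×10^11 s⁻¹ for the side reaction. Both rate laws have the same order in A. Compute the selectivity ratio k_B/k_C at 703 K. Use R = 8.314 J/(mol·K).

Since both paths have the same order in A, the concentration cancels and S_{B/C} = k_B/k_C = (A_B/A_C)·exp[(E_C−E_B)/(RT)].
(E_C−E_B)/(RT) = (101−115)×10³/(8.314×703) = -14000/5845 = -2.395.
k_B/k_C = (4.76×10^11/3.14×10^11)·exp(-2.395) = 1.516 × 0.09114 = 0.138.
Since E_B > E_C, raising the temperature improves selectivity toward B.

0.138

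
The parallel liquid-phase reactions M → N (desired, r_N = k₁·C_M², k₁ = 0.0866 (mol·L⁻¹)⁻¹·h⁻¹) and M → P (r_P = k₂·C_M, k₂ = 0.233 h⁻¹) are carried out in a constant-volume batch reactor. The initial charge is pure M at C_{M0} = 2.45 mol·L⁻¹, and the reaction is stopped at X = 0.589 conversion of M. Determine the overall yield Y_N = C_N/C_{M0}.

0.227

C_M = C_{M0}(1−X) = 1.007 mol·L⁻¹.
Along a PFR/batch, dC_P/dC_M = −r_P/(r_N+r_P) = −k₂/(k₂+k₁·C_M).
Integrating from C_{M0} to C_M: C_P = (0.233/0.0866)·ln[(0.233+0.0866·2.45)/(0.233+0.0866·1.01)] = 2.691·ln(0.4452/0.3202) = 0.8865 mol·L⁻¹.
Then C_N = (C_{M0}−C_M) − C_P = 1.443 − 0.8865 = 0.5565 mol·L⁻¹.
Y_N = C_N/C_{M0} = 0.5565/2.45 = 0.227.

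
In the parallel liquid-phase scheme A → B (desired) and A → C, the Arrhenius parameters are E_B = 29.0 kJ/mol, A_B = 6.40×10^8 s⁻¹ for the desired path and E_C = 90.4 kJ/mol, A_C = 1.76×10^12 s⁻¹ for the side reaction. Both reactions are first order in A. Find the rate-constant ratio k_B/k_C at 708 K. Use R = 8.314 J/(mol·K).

k_B/k_C = (A_B/A_C)·exp[−(E_B−E_C)/(RT)] = (A_B/A_C)·exp[(E_C−E_B)/(RT)].
(E_C−E_B)/(RT) = (90.4−29.0)×10³/(8.314×708) = 61400/5886 = 10.43.
k_B/k_C = (6.40×10^8/1.76×10^12)·exp(10.43) = 3.636×10^-4 × 33894 = 12.3.
Since E_B < E_C, lowering the temperature improves selectivity toward B.

12.3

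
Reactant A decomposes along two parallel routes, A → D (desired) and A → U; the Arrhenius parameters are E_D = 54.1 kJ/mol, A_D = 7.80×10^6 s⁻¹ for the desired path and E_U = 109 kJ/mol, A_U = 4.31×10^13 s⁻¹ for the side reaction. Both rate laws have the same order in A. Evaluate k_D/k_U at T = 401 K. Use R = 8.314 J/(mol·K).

Since both paths have the same order in A, the concentration cancels and S_{D/U} = k_D/k_U = (A_D/A_U)·exp[(E_U−E_D)/(RT)].
(E_U−E_D)/(RT) = (109−54.1)×10³/(8.314×401) = 54900/3334 = 16.47.
k_D/k_U = (7.80×10^6/4.31×10^13)·exp(16.47) = 1.810×10^-7 × 1.418×10^7 = 2.57.
Since E_D < E_U, lowering the temperature improves selectivity toward D.

2.57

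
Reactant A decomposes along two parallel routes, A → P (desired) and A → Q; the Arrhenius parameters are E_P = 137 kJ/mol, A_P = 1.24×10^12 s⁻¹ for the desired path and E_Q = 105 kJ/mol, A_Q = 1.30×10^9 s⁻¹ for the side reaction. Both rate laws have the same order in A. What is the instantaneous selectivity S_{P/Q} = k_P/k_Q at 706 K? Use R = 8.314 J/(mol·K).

With equal orders, S_{P/Q} = k_P/k_Q = (A_P/A_Q)·exp[(E_Q−E_P)/(RT)].
(E_Q−E_P)/(RT) = (105−137)×10³/(8.314×706) = -32000/5870 = -5.452.
k_P/k_Q = (1.24×10^12/1.30×10^9)·exp(-5.452) = 953.8 × 0.004289 = 4.09.
Since E_P > E_Q, raising the temperature improves selectivity toward P.

4.09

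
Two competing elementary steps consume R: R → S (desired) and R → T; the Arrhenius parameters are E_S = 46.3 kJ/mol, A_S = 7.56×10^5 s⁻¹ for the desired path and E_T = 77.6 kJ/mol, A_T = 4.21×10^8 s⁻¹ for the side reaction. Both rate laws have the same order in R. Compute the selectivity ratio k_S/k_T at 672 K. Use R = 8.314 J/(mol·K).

0.487

With equal orders, S_{S/T} = k_S/k_T = (A_S/A_T)·exp[(E_T−E_S)/(RT)].
(E_T−E_S)/(RT) = (77.6−46.3)×10³/(8.314×672) = 31300/5587 = 5.602.
k_S/k_T = (7.56×10^5/4.21×10^8)·exp(5.602) = 0.001796 × 271.0 = 0.487.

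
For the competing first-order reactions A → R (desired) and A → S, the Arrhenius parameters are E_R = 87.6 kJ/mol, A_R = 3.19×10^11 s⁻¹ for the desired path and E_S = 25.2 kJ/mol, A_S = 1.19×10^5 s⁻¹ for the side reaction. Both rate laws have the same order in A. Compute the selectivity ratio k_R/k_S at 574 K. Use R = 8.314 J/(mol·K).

5.62

Since both paths have the same order in A, the concentration cancels and S_{R/S} = k_R/k_S = (A_R/A_S)·exp[(E_S−E_R)/(RT)].
(E_S−E_R)/(RT) = (25.2−87.6)×10³/(8.314×574) = -62400/4772 = -13.08.
k_R/k_S = (3.19×10^11/1.19×10^5)·exp(-13.08) = 2.681×10^6 × 2.096×10^-6 = 5.62.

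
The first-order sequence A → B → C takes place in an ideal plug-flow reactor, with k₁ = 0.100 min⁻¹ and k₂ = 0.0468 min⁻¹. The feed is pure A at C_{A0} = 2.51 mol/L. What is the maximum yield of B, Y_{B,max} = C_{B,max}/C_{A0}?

0.513

Evaluating C_B at τ_opt = ln(k₂/k₁)/(k₂−k₁) gives C_{B,max}/C_{A0} = (k₁/k₂)^[k₂/(k₂−k₁)].
= (0.100/0.0468)^(0.0468/(0.0468−0.100)) = (2.137)^(-0.8797) = 0.5128.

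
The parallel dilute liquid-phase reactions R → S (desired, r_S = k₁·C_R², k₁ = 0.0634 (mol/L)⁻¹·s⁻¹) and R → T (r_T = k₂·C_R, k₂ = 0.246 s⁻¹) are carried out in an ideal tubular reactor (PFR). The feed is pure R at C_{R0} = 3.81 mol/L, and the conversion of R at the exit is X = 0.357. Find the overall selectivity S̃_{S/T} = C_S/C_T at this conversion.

C_R = C_{R0}(1−X) = 2.450 mol/L.
Along a PFR/batch, dC_T/dC_R = −r_T/(r_S+r_T) = −k₂/(k₂+k₁·C_R).
Integrating from C_{R0} to C_R: C_T = (0.246/0.0634)·ln[(0.246+0.0634·3.81)/(0.246+0.0634·2.45)] = 3.880·ln(0.4876/0.4013) = 0.7552 mol/L.
Then C_S = (C_{R0}−C_R) − C_T = 1.360 − 0.7552 = 0.6049 mol/L.
S̃_{S/T} = C_S/C_T = 0.6049/0.7552 = 0.801.

0.801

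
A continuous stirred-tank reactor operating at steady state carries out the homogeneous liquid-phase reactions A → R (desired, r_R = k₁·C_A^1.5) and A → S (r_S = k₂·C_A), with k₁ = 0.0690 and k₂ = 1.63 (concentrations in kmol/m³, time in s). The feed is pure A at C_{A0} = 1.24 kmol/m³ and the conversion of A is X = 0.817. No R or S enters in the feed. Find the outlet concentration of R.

Exit C_A = C_{A0}(1−X) = 1.24×0.183 = 0.2269 kmol/m³.
In a CSTR the entire volume is at exit conditions, so r_R = 0.0690×0.2269^1.5 = 0.007459 and r_S = 1.63×0.2269 = 0.3699.
Fraction of consumed A going to R: r_R/(r_R+r_S) = 0.01977.
C_R = 0.01977·C_{A0}·X = 0.01977×1.24×0.817 = 0.0200 kmol/m³.

0.0200 kmol/m³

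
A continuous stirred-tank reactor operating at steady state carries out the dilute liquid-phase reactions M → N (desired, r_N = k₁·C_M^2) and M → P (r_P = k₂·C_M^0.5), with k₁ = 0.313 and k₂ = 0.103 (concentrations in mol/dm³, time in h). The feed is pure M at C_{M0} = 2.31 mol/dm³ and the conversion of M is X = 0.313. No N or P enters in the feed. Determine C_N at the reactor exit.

Exit C_M = C_{M0}(1−X) = 2.31×0.687 = 1.587 mol/dm³.
Rates in a CSTR are evaluated at the outlet concentration: r_N = 0.313×1.587^2 = 0.7883, r_P = 0.103×1.587^0.5 = 0.1298.
Fraction of consumed M going to N: r_N/(r_N+r_P) = 0.8587.
C_N = 0.8587·C_{M0}·X = 0.8587×2.31×0.313 = 0.621 mol/dm³.

0.621 mol/dm³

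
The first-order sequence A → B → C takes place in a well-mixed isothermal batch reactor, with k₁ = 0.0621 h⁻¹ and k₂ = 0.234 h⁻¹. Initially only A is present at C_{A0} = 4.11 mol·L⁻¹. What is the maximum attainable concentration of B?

Evaluating C_B at t_opt = ln(k₂/k₁)/(k₂−k₁) gives C_{B,max}/C_{A0} = (k₁/k₂)^[k₂/(k₂−k₁)].
= (0.0621/0.234)^(0.234/(0.234−0.0621)) = (0.2654)^(1.361) = 0.1643.
C_{B,max} = 0.1643×4.11 = 0.675 mol·L⁻¹.

0.675 mol·L⁻¹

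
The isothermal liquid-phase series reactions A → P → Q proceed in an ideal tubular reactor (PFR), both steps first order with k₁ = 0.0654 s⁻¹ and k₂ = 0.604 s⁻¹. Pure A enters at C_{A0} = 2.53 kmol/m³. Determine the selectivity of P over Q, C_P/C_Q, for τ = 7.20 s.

For first-order series with pure A initially, C_P(τ) = k₁C_{A0}/(k₂−k₁)·(e^(−k₁τ) − e^(−k₂τ)).
e^(−k₁τ) = e^(−0.0654×7.20) = e^(−0.4709) = 0.6245; e^(−k₂τ) = e^(−4.349) = 0.01292.
C_P = 0.0654×2.53/(0.604−0.0654) × (0.6245−0.01292) = 0.3072×0.6115 = 0.1879 kmol/m³.
C_A = C_{A0}e^(−k₁τ) = 1.580 kmol/m³, so C_Q = C_{A0}−C_A−C_P = 0.7623 kmol/m³; C_P/C_Q = 0.246.

0.246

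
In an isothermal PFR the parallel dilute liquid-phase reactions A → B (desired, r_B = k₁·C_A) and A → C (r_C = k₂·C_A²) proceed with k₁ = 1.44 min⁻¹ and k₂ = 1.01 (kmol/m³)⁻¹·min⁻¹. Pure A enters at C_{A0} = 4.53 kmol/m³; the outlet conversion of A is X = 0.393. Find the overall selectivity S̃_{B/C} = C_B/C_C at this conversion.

0.397

C_A = C_{A0}(1−X) = 2.750 kmol/m³.
Along a PFR/batch, dC_B/dC_A = −r_B/(r_B+r_C) = −k₁/(k₁+k₂·C_A).
Integrating from C_{A0} to C_A: C_B = (1.44/1.01)·ln[(1.44+1.01·4.53)/(1.44+1.01·2.75)] = 1.426·ln(6.015/4.217) = 0.5063 kmol/m³.
C_C = (C_{A0}−C_A)−C_B = 1.274 kmol/m³; S̃_{B/C} = 0.5063/1.274 = 0.397.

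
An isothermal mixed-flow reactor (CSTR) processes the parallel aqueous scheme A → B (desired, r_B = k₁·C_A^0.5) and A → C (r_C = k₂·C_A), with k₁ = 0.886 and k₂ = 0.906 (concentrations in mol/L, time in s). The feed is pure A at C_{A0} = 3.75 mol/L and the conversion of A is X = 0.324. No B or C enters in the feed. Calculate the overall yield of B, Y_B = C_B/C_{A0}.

0.123

Exit C_A = C_{A0}(1−X) = 3.75×0.676 = 2.535 mol/L.
A CSTR operates uniformly at the exit composition, giving r_B = 1.411 and r_C = 2.297 (each k·C_A^n at C_A = 2.535).
Fraction of consumed A going to B: r_B/(r_B+r_C) = 0.3805.
C_B = 0.3805·C_{A0}·X = 0.3805×3.75×0.324 = 0.462 mol/L; Y_B = C_B/C_{A0} = 0.123.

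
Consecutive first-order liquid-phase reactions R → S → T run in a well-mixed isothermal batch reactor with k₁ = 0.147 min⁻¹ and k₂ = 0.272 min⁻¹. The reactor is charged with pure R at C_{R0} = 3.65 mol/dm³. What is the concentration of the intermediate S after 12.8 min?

The intermediate concentration in a first-order A→B→C sequence is C_S = k₁C_{R0}(e^(−k₁t) − e^(−k₂t))/(k₂−k₁).
e^(−k₁t) = e^(−0.147×12.8) = e^(−1.882) = 0.1523; e^(−k₂t) = e^(−3.482) = 0.03076.
C_S = 0.147×3.65/(0.272−0.147) × (0.1523−0.03076) = 4.292×0.1216 = 0.5219 mol/dm³.

0.522 mol/dm³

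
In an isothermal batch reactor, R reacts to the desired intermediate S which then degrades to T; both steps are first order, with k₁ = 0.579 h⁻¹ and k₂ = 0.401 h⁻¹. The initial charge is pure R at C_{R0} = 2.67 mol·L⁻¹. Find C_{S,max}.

1.17 mol·L⁻¹

For a first-order series the maximum intermediate yield is C_{S,max}/C_{R0} = (k₁/k₂)^[k₂/(k₂−k₁)].
= (0.579/0.401)^(0.401/(0.401−0.579)) = (1.444)^(-2.253) = 0.4371.
C_{S,max} = 0.4371×2.67 = 1.17 mol·L⁻¹.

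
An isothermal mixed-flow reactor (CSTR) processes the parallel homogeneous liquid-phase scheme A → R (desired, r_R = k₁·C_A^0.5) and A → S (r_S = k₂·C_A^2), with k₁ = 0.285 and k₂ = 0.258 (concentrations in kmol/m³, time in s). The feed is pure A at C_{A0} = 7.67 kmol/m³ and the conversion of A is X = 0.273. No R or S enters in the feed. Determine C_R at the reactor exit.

Exit C_A = C_{A0}(1−X) = 7.67×0.727 = 5.576 kmol/m³.
Rates in a CSTR are evaluated at the outlet concentration: r_R = 0.285×5.576^0.5 = 0.6730, r_S = 0.258×5.576^2 = 8.022.
Fraction of consumed A going to R: r_R/(r_R+r_S) = 0.07740.
C_R = 0.07740·C_{A0}·X = 0.07740×7.67×0.273 = 0.162 kmol/m³.

0.162 kmol/m³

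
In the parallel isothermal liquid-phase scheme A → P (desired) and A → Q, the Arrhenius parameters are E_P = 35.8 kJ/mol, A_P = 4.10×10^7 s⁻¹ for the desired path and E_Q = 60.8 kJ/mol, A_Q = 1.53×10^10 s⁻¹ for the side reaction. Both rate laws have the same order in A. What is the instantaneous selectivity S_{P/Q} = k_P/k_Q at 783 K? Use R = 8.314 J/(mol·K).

0.125

Since both paths have the same order in A, the concentration cancels and S_{P/Q} = k_P/k_Q = (A_P/A_Q)·exp[(E_Q−E_P)/(RT)].
(E_Q−E_P)/(RT) = (60.8−35.8)×10³/(8.314×783) = 25000/6510 = 3.840.
k_P/k_Q = (4.10×10^7/1.53×10^10)·exp(3.840) = 0.002680 × 46.54 = 0.125.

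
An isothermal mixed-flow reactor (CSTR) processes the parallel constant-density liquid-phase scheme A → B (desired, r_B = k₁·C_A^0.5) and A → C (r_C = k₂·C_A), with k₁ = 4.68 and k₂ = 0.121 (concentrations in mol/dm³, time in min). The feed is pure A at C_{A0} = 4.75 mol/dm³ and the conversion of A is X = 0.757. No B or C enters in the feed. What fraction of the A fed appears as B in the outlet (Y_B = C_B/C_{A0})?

Exit C_A = C_{A0}(1−X) = 4.75×0.243 = 1.154 mol/dm³.
Rates in a CSTR are evaluated at the outlet concentration: r_B = 4.68×1.154^0.5 = 5.028, r_C = 0.121×1.154 = 0.1397.
Fraction of consumed A going to B: r_B/(r_B+r_C) = 0.9730.
C_B = 0.9730·C_{A0}·X = 0.9730×4.75×0.757 = 3.50 mol/dm³; Y_B = C_B/C_{A0} = 0.737.

0.737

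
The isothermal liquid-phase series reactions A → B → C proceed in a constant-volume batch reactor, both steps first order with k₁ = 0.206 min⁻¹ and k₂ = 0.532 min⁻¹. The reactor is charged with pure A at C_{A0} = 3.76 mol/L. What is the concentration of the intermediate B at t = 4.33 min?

0.736 mol/L

For first-order series with pure A initially, C_B(t) = k₁C_{A0}/(k₂−k₁)·(e^(−k₁t) − e^(−k₂t)).
e^(−k₁t) = e^(−0.206×4.33) = e^(−0.8920) = 0.4098; e^(−k₂t) = e^(−2.304) = 0.09990.
C_B = 0.206×3.76/(0.532−0.206) × (0.4098−0.09990) = 2.376×0.3099 = 0.7364 mol/L.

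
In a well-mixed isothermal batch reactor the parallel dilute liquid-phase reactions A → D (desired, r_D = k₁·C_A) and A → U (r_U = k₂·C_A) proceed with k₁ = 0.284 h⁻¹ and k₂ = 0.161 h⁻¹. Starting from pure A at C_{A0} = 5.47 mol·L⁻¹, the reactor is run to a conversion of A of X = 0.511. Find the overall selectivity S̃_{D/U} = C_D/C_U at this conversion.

C_A = C_{A0}(1−X) = 2.675 mol·L⁻¹.
Both paths are first order in A, so the instantaneous fraction to D is constant: dC_D/d(−C_A) = k₁/(k₁+k₂) = 0.6382.
C_D = 0.6382·(C_{A0}−C_A) = 0.6382×2.795 = 1.78 mol·L⁻¹.
C_U = (C_{A0}−C_A)−C_D = 1.011 mol·L⁻¹; S̃_{D/U} = 1.784/1.011 = 1.76.

1.76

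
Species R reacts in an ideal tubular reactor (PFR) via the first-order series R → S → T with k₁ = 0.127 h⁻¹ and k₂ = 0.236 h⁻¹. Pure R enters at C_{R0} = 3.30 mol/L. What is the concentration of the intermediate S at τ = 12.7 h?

0.574 mol/L

For first-order series with pure R initially, C_S(τ) = k₁C_{R0}/(k₂−k₁)·(e^(−k₁τ) − e^(−k₂τ)).
e^(−k₁τ) = e^(−0.127×12.7) = e^(−1.613) = 0.1993; e^(−k₂τ) = e^(−2.997) = 0.04993.
C_S = 0.127×3.30/(0.236−0.127) × (0.1993−0.04993) = 3.845×0.1494 = 0.5744 mol/L.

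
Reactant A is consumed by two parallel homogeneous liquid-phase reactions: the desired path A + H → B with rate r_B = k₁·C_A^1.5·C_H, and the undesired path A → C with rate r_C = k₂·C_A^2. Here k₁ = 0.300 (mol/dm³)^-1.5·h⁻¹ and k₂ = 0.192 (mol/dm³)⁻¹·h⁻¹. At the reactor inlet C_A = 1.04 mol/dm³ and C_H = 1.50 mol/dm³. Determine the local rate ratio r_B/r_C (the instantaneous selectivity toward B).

2.30

S_{B/C} = r_B/r_C = (k₁·C_A^1.5·C_H)/(k₂·C_A^2) = (k₁/k₂)·C_A^-0.5·C_H.
= (0.300×1.040^1.5×1.500) / (0.192×1.040^2) = 0.4773/0.2077 = 2.30.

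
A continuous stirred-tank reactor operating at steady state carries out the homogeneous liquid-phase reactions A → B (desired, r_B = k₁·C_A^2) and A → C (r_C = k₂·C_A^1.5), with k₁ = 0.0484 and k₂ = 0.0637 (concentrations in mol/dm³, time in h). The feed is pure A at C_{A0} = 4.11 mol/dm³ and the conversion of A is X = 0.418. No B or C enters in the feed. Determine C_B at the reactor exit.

0.928 mol/dm³

Exit C_A = C_{A0}(1−X) = 4.11×0.582 = 2.392 mol/dm³.
Rates in a CSTR are evaluated at the outlet concentration: r_B = 0.0484×2.392^2 = 0.2769, r_C = 0.0637×2.392^1.5 = 0.2357.
Fraction of consumed A going to B: r_B/(r_B+r_C) = 0.5403.
C_B = 0.5403·C_{A0}·X = 0.5403×4.11×0.418 = 0.928 mol/dm³.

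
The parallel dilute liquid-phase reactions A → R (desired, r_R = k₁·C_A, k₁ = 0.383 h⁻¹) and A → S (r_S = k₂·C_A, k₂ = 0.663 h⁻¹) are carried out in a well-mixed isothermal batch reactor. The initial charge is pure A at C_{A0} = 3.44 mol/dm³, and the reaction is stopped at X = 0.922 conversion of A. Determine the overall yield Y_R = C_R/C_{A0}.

C_A = C_{A0}(1−X) = 0.2683 mol/dm³.
Both paths are first order in A, so the instantaneous fraction to R is constant: dC_R/d(−C_A) = k₁/(k₁+k₂) = 0.3662.
C_R = 0.3662·(C_{A0}−C_A) = 0.3662×3.172 = 1.16 mol/dm³.
Y_R = C_R/C_{A0} = 1.161/3.44 = 0.338.

0.338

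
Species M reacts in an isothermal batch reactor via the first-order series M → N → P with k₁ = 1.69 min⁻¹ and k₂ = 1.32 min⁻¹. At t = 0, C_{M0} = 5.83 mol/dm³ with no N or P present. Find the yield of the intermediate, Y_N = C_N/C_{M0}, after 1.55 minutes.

0.258

For first-order series with pure M initially, C_N(t) = k₁C_{M0}/(k₂−k₁)·(e^(−k₁t) − e^(−k₂t)).
e^(−k₁t) = e^(−1.69×1.55) = e^(−2.619) = 0.07284; e^(−k₂t) = e^(−2.046) = 0.1293.
C_N = 1.69×5.83/(1.32−1.69) × (0.07284−0.1293) = (-26.63)×(-0.05641) = 1.502 mol/dm³.
Y_N = C_N/C_{M0} = 1.502/5.83 = 0.258.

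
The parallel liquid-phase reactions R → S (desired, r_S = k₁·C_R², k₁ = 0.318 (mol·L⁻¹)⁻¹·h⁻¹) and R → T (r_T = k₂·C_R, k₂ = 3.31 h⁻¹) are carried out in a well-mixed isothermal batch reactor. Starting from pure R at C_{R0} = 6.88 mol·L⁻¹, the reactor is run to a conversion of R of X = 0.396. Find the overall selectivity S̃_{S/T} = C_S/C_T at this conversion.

0.526

C_R = C_{R0}(1−X) = 4.156 mol·L⁻¹.
Along a PFR/batch, dC_T/dC_R = −r_T/(r_S+r_T) = −k₂/(k₂+k₁·C_R).
Integrating from C_{R0} to C_R: C_T = (3.31/0.318)·ln[(3.31+0.318·6.88)/(3.31+0.318·4.16)] = 10.41·ln(5.498/4.631) = 1.785 mol·L⁻¹.
Then C_S = (C_{R0}−C_R) − C_T = 2.724 − 1.785 = 0.9395 mol·L⁻¹.
S̃_{S/T} = C_S/C_T = 0.9395/1.785 = 0.526.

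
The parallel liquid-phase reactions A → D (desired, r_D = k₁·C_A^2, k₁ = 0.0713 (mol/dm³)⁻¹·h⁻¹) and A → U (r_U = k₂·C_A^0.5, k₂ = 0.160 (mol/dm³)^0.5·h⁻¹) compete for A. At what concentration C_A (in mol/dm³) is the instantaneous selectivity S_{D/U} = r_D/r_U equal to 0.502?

S_{D/U} = (k₁/k₂)·C_A^1.5 ⇒ C_A = (S·k₂/k₁)^(1/1.5).
= (0.502×0.160/0.0713)^(0.6667) = (1.127)^(0.6667) = 1.08 mol/dm³.

1.08 mol/dm³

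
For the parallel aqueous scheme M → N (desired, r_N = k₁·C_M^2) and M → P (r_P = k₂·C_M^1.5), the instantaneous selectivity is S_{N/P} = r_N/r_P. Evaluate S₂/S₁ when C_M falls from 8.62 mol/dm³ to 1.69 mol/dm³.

0.443

S_{N/P} = (k₁/k₂)·C_M^0.5, so S₂/S₁ = (C_{M,2}/C_{M,1})^0.5.
= (1.69/8.62)^0.5 = (0.1961)^0.5 = 0.443.
Selectivity toward N falls as C_M falls — high-concentration operation is favoured.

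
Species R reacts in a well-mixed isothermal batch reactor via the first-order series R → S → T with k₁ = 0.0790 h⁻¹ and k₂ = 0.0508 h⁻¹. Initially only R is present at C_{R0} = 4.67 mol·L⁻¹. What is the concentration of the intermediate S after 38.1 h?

Solving the coupled first-order balances gives C_S(t) = [k₁/(k₂−k₁)]·C_{R0}·(e^(−k₁t) − e^(−k₂t)).
e^(−k₁t) = e^(−0.0790×38.1) = e^(−3.010) = 0.04930; e^(−k₂t) = e^(−1.935) = 0.1444.
C_S = 0.0790×4.67/(0.0508−0.0790) × (0.04930−0.1444) = (-13.08)×(-0.09506) = 1.244 mol·L⁻¹.

1.24 mol·L⁻¹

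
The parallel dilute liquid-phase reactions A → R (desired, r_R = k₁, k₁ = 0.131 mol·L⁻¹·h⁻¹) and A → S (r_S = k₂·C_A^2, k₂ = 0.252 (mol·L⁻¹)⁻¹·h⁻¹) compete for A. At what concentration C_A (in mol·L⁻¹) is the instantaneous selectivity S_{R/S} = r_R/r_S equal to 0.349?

1.22 mol·L⁻¹

S_{R/S} = (k₁/k₂)·C_A^-2 ⇒ C_A = (S·k₂/k₁)^(-0.5).
= (0.349×0.252/0.131)^(-0.5) = (0.6714)^(-0.5) = 1.22 mol·L⁻¹.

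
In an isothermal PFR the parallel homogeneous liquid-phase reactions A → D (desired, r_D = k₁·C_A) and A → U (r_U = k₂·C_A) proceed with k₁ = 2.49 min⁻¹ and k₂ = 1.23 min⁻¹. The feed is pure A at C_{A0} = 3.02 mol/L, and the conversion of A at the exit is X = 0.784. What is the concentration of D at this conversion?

C_A = C_{A0}(1−X) = 0.6523 mol/L.
Both paths are first order in A, so the instantaneous fraction to D is constant: dC_D/d(−C_A) = k₁/(k₁+k₂) = 0.6694.
C_D = 0.6694·(C_{A0}−C_A) = 0.6694×2.368 = 1.58 mol/L.

1.58 mol/L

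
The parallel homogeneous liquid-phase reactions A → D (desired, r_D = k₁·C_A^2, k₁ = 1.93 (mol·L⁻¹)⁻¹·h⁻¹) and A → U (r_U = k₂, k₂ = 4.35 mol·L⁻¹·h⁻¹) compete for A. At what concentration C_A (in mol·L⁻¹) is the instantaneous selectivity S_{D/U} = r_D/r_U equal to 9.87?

4.72 mol·L⁻¹

S_{D/U} = (k₁/k₂)·C_A^2 ⇒ C_A = (S·k₂/k₁)^(0.5).
= (9.87×4.35/1.93)^(0.5) = (22.25)^(0.5) = 4.72 mol·L⁻¹.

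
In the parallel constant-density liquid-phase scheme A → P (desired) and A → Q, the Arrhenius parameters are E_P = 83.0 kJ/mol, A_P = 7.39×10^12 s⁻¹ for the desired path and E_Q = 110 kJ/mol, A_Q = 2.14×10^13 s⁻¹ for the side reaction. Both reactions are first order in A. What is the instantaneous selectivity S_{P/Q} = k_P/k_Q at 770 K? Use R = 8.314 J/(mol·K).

23.4

Since both paths have the same order in A, the concentration cancels and S_{P/Q} = k_P/k_Q = (A_P/A_Q)·exp[(E_Q−E_P)/(RT)].
(E_Q−E_P)/(RT) = (110−83.0)×10³/(8.314×770) = 27000/6402 = 4.218.
k_P/k_Q = (7.39×10^12/2.14×10^13)·exp(4.218) = 0.3453 × 67.87 = 23.4.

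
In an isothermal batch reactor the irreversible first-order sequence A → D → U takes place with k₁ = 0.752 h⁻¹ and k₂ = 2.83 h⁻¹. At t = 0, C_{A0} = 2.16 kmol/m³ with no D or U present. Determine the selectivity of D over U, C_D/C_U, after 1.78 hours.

For first-order series with pure A initially, C_D(t) = k₁C_{A0}/(k₂−k₁)·(e^(−k₁t) − e^(−k₂t)).
e^(−k₁t) = e^(−0.752×1.78) = e^(−1.339) = 0.2622; e^(−k₂t) = e^(−5.037) = 0.006491.
C_D = 0.752×2.16/(2.83−0.752) × (0.2622−0.006491) = 0.7817×0.2557 = 0.1999 kmol/m³.
C_A = C_{A0}e^(−k₁t) = 0.5664 kmol/m³, so C_U = C_{A0}−C_A−C_D = 1.394 kmol/m³; C_D/C_U = 0.143.

0.143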